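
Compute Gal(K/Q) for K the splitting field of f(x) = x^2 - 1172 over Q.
Gal(K/Q) = Z/2Z (cyclic of order 2)

x^2 - 1172 is irreducible over Q since 1172 is not a rational square. The splitting field Q(sqrt(1172)) has degree 2 over Q, and its unique nontrivial automorphism is sqrt(1172) ↦ -sqrt(1172). Hence Gal(Q(sqrt(1172))/Q) = Z/2Z.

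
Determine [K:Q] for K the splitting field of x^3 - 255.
[K:Q] = 6

x^3 - 255 has one real root r = 255^(1/3) and two complex roots r*zeta_3, r*zeta_3^2 where zeta_3 = e^(2*pi*i/3). The splitting field is Q(r, zeta_3). [Q(r):Q] = 3 and [Q(zeta_3):Q] = 2 with gcd = 1, so [Q(r, zeta_3):Q] = 3 * 2 = 6.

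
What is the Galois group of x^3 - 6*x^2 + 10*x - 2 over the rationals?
Gal(K/Q) = S_3 (symmetric group of order 6)

Compute the discriminant of x^3 + (-6)*x^2 + (10)*x + (-2): Δ = -76. Since Δ is not a rational square, the Galois group is not contained in A_3; it must be the full S_3 (irreducibility of the cubic rules out anything smaller).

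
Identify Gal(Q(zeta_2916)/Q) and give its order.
|Gal(Q(zeta_2916)/Q)| = phi(2916) = 972; group ≅ (Z/2916Z)^* ≅ Z/2Z × Z/486Z

The n-th cyclotomic polynomial Φ_2916(x) is the minimal polynomial of zeta_2916 over Q and has degree phi(2916) = 972. So Q(zeta_2916) is a degree-972 Galois extension with Galois group (Z/2916Z)^*. By CRT, (Z/2916Z)^* ≅ (Z/4Z)^* × (Z/729Z)^*. Each prime-power unit group is (Z/4Z)^* ≅ Z/2Z; (Z/729Z)^* ≅ Z/486Z. Hence Gal(Q(zeta_2916)/Q) ≅ Z/2Z × Z/486Z.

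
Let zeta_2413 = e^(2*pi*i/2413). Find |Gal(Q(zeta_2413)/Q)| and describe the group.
|Gal(Q(zeta_2413)/Q)| = phi(2413) = 2268; group ≅ (Z/2413Z)^* ≅ Z/18Z × Z/126Z

The n-th cyclotomic polynomial Φ_2413(x) is the minimal polynomial of zeta_2413 over Q and has degree phi(2413) = 2268. So Q(zeta_2413) is a degree-2268 Galois extension with Galois group (Z/2413Z)^*. By CRT, (Z/2413Z)^* ≅ (Z/19Z)^* × (Z/127Z)^*. Each prime-power unit group is (Z/19Z)^* ≅ Z/18Z; (Z/127Z)^* ≅ Z/126Z. Hence Gal(Q(zeta_2413)/Q) ≅ Z/18Z × Z/126Z.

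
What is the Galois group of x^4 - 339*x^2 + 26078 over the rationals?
Gal(K/Q) = V_4 (Klein four-group, Z/2Z × Z/2Z)

f factors as (x^2 - 118)(x^2 - 221), so the splitting field is K = Q(sqrt(118), sqrt(221)). The elements 118, 221, 26078 are all non-squares in Q, so sqrt(118) and sqrt(221) generate independent quadratic extensions. Thus [K:Q] = 4 and Gal(K/Q) is generated by the two order-2 automorphisms sqrt(118) ↦ -sqrt(118) and sqrt(221) ↦ -sqrt(221), giving V_4.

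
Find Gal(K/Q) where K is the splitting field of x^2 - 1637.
Gal(K/Q) = Z/2Z (cyclic of order 2)

x^2 - 1637 is irreducible over Q since 1637 is not a rational square. The splitting field Q(sqrt(1637)) has degree 2 over Q, and its unique nontrivial automorphism is sqrt(1637) ↦ -sqrt(1637). Hence Gal(Q(sqrt(1637))/Q) = Z/2Z.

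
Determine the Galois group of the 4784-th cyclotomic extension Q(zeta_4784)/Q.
|Gal(Q(zeta_4784)/Q)| = phi(4784) = 2112; group ≅ (Z/4784Z)^* ≅ Z/2Z × Z/4Z × Z/12Z × Z/22Z

The n-th cyclotomic polynomial Φ_4784(x) is the minimal polynomial of zeta_4784 over Q and has degree phi(4784) = 2112. So Q(zeta_4784) is a degree-2112 Galois extension with Galois group (Z/4784Z)^*. By CRT, (Z/4784Z)^* ≅ (Z/16Z)^* × (Z/13Z)^* × (Z/23Z)^*. Each prime-power unit group is (Z/16Z)^* ≅ Z/2Z × Z/4Z; (Z/13Z)^* ≅ Z/12Z; (Z/23Z)^* ≅ Z/22Z. Hence Gal(Q(zeta_4784)/Q) ≅ Z/2Z × Z/4Z × Z/12Z × Z/22Z.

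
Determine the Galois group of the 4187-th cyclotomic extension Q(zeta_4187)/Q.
|Gal(Q(zeta_4187)/Q)| = phi(4187) = 4056; group ≅ (Z/4187Z)^* ≅ Z/52Z × Z/78Z

The n-th cyclotomic polynomial Φ_4187(x) is the minimal polynomial of zeta_4187 over Q and has degree phi(4187) = 4056. So Q(zeta_4187) is a degree-4056 Galois extension with Galois group (Z/4187Z)^*. By CRT, (Z/4187Z)^* ≅ (Z/53Z)^* × (Z/79Z)^*. Each prime-power unit group is (Z/53Z)^* ≅ Z/52Z; (Z/79Z)^* ≅ Z/78Z. Hence Gal(Q(zeta_4187)/Q) ≅ Z/52Z × Z/78Z.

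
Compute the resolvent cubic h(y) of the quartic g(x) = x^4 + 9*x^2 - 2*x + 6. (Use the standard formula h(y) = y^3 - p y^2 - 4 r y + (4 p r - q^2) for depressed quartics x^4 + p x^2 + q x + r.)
h(y) = y^3 - 9*y^2 - 24*y + 212

Identify coefficients: p = 9, q = -2, r = 6.
Plug into h(y) = y^3 - p y^2 - 4 r y + (4 p r - q^2):
  h(y) = y^3 - (9) y^2 - 4*(6) y + (4*(9)*(6) - (-2)^2)
       = y^3 + (-9) y^2 + (-24) y + (212).
Simplifying: h(y) = y^3 - 9*y^2 - 24*y + 212.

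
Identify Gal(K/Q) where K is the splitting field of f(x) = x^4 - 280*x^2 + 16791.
Gal(K/Q) = V_4 (Klein four-group, Z/2Z × Z/2Z)

f factors as (x^2 - 87)(x^2 - 193), so the splitting field is K = Q(sqrt(87), sqrt(193)). The elements 87, 193, 16791 are all non-squares in Q, so sqrt(87) and sqrt(193) generate independent quadratic extensions. Thus [K:Q] = 4 and Gal(K/Q) is generated by the two order-2 automorphisms sqrt(87) ↦ -sqrt(87) and sqrt(193) ↦ -sqrt(193), giving V_4.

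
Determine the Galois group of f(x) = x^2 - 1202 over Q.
Gal(K/Q) = Z/2Z (cyclic of order 2)

x^2 - 1202 is irreducible over Q since 1202 is not a rational square. The splitting field Q(sqrt(1202)) has degree 2 over Q, and its unique nontrivial automorphism is sqrt(1202) ↦ -sqrt(1202). Hence Gal(Q(sqrt(1202))/Q) = Z/2Z.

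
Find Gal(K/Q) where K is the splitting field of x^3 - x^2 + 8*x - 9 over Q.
Gal(K/Q) = S_3 (symmetric group of order 6)

Compute the discriminant of x^3 + (-1)*x^2 + (8)*x + (-9): Δ = -2911. Since Δ is not a rational square, the Galois group is not contained in A_3; it must be the full S_3 (irreducibility of the cubic rules out anything smaller).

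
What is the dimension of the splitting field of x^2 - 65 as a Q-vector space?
[K:Q] = 2

The polynomial x^2 - 65 is irreducible over Q since 65 is not a perfect square. Its splitting field is Q(sqrt(65)), which has degree 2 over Q.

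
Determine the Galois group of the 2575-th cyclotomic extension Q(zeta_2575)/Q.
|Gal(Q(zeta_2575)/Q)| = phi(2575) = 2040; group ≅ (Z/2575Z)^* ≅ Z/20Z × Z/102Z

The n-th cyclotomic polynomial Φ_2575(x) is the minimal polynomial of zeta_2575 over Q and has degree phi(2575) = 2040. So Q(zeta_2575) is a degree-2040 Galois extension with Galois group (Z/2575Z)^*. By CRT, (Z/2575Z)^* ≅ (Z/25Z)^* × (Z/103Z)^*. Each prime-power unit group is (Z/25Z)^* ≅ Z/20Z; (Z/103Z)^* ≅ Z/102Z. Hence Gal(Q(zeta_2575)/Q) ≅ Z/20Z × Z/102Z.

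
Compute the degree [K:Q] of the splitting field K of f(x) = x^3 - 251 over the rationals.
[K:Q] = 6

x^3 - 251 has one real root r = 251^(1/3) and two complex roots r*zeta_3, r*zeta_3^2 where zeta_3 = e^(2*pi*i/3). The splitting field is Q(r, zeta_3). [Q(r):Q] = 3 and [Q(zeta_3):Q] = 2 with gcd = 1, so [Q(r, zeta_3):Q] = 3 * 2 = 6.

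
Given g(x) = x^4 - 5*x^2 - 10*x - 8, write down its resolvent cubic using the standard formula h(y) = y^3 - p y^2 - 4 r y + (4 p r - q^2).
h(y) = y^3 + 5*y^2 + 32*y + 60

Identify coefficients: p = -5, q = -10, r = -8.
Plug into h(y) = y^3 - p y^2 - 4 r y + (4 p r - q^2):
  h(y) = y^3 - (-5) y^2 - 4*(-8) y + (4*(-5)*(-8) - (-10)^2)
       = y^3 + (5) y^2 + (32) y + (60).
Simplifying: h(y) = y^3 + 5*y^2 + 32*y + 60.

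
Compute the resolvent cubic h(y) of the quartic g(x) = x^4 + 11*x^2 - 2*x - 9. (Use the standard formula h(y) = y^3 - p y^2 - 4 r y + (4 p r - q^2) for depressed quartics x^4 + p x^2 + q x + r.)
h(y) = y^3 - 11*y^2 + 36*y - 400

Identify coefficients: p = 11, q = -2, r = -9.
Plug into h(y) = y^3 - p y^2 - 4 r y + (4 p r - q^2):
  h(y) = y^3 - (11) y^2 - 4*(-9) y + (4*(11)*(-9) - (-2)^2)
       = y^3 + (-11) y^2 + (36) y + (-400).
Simplifying: h(y) = y^3 - 11*y^2 + 36*y - 400.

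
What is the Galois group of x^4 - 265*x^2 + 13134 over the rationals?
Gal(K/Q) = V_4 (Klein four-group, Z/2Z × Z/2Z)

f factors as (x^2 - 66)(x^2 - 199), so the splitting field is K = Q(sqrt(66), sqrt(199)). The elements 66, 199, 13134 are all non-squares in Q, so sqrt(66) and sqrt(199) generate independent quadratic extensions. Thus [K:Q] = 4 and Gal(K/Q) is generated by the two order-2 automorphisms sqrt(66) ↦ -sqrt(66) and sqrt(199) ↦ -sqrt(199), giving V_4.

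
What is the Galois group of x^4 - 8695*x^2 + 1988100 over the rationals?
Gal(K/Q) = Z/2Z (cyclic of order 2)

f factors as (x^2 - 235)(x^2 - 8460), so the splitting field is K = Q(sqrt(235), sqrt(8460)). The squarefree part of 235 is 235 and the squarefree part of 8460 is also 235, so sqrt(235) and sqrt(8460) are both rational multiples of sqrt(235). Hence Q(sqrt(235)) = Q(sqrt(8460)) = Q(sqrt(235)), and the splitting field collapses to a single degree-2 extension with Galois group Z/2Z.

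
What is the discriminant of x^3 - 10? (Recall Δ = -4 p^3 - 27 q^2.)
Δ = -2700

For a depressed cubic x^3 + p x + q the discriminant is Δ = -4 p^3 - 27 q^2 = -4*(0)^3 - 27*(-10)^2 = 0 - 2700 = -2700.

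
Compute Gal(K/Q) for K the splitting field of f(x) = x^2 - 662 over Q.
Gal(K/Q) = Z/2Z (cyclic of order 2)

x^2 - 662 is irreducible over Q since 662 is not a rational square. The splitting field Q(sqrt(662)) has degree 2 over Q, and its unique nontrivial automorphism is sqrt(662) ↦ -sqrt(662). Hence Gal(Q(sqrt(662))/Q) = Z/2Z.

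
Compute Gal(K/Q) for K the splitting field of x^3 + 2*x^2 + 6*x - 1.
Gal(K/Q) = S_3 (symmetric group of order 6)

Compute the discriminant of x^3 + (2)*x^2 + (6)*x + (-1): Δ = -931. Since Δ is not a rational square, the Galois group is not contained in A_3; it must be the full S_3 (irreducibility of the cubic rules out anything smaller).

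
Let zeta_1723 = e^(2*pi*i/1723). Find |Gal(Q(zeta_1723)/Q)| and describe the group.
|Gal(Q(zeta_1723)/Q)| = phi(1723) = 1722; group ≅ (Z/1723Z)^* ≅ Z/1722Z

The n-th cyclotomic polynomial Φ_1723(x) is the minimal polynomial of zeta_1723 over Q and has degree phi(1723) = 1722. So Q(zeta_1723) is a degree-1722 Galois extension with Galois group (Z/1723Z)^*. (Z/1723Z)^* is cyclic since 1723 is an odd prime power (or 4). Hence Gal(Q(zeta_1723)/Q) ≅ Z/1722Z.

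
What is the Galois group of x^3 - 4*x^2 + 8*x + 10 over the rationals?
Gal(K/Q) = S_3 (symmetric group of order 6)

Compute the discriminant of x^3 + (-4)*x^2 + (8)*x + (10): Δ = -6924. Since Δ is not a rational square, the Galois group is not contained in A_3; it must be the full S_3 (irreducibility of the cubic rules out anything smaller).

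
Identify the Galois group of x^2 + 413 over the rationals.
Gal(K/Q) = Z/2Z (cyclic of order 2)

x^2 + 413 is irreducible over Q since -413 is not a rational square. The splitting field Q(sqrt(-413)) has degree 2 over Q, and its unique nontrivial automorphism is sqrt(-413) ↦ -sqrt(-413). Hence Gal(Q(sqrt(-413))/Q) = Z/2Z.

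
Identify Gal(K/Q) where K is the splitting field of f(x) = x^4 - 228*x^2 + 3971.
Gal(K/Q) = V_4 (Klein four-group, Z/2Z × Z/2Z)

f factors as (x^2 - 209)(x^2 - 19), so the splitting field is K = Q(sqrt(209), sqrt(19)). The elements 209, 19, 3971 are all non-squares in Q, so sqrt(209) and sqrt(19) generate independent quadratic extensions. Thus [K:Q] = 4 and Gal(K/Q) is generated by the two order-2 automorphisms sqrt(209) ↦ -sqrt(209) and sqrt(19) ↦ -sqrt(19), giving V_4.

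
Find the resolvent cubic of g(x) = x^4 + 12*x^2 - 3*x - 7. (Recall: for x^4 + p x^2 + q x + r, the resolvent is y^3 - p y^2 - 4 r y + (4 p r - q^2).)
h(y) = y^3 - 12*y^2 + 28*y - 345

Identify coefficients: p = 12, q = -3, r = -7.
Plug into h(y) = y^3 - p y^2 - 4 r y + (4 p r - q^2):
  h(y) = y^3 - (12) y^2 - 4*(-7) y + (4*(12)*(-7) - (-3)^2)
       = y^3 + (-12) y^2 + (28) y + (-345).
Simplifying: h(y) = y^3 - 12*y^2 + 28*y - 345.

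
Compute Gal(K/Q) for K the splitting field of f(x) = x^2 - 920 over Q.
Gal(K/Q) = Z/2Z (cyclic of order 2)

x^2 - 920 is irreducible over Q since 920 is not a rational square. The splitting field Q(sqrt(920)) has degree 2 over Q, and its unique nontrivial automorphism is sqrt(920) ↦ -sqrt(920). Hence Gal(Q(sqrt(920))/Q) = Z/2Z.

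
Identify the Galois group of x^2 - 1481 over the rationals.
Gal(K/Q) = Z/2Z (cyclic of order 2)

x^2 - 1481 is irreducible over Q since 1481 is not a rational square. The splitting field Q(sqrt(1481)) has degree 2 over Q, and its unique nontrivial automorphism is sqrt(1481) ↦ -sqrt(1481). Hence Gal(Q(sqrt(1481))/Q) = Z/2Z.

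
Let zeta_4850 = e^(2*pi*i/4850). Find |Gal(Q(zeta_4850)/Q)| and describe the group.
|Gal(Q(zeta_4850)/Q)| = phi(4850) = 1920; group ≅ (Z/4850Z)^* ≅ Z/20Z × Z/96Z

The n-th cyclotomic polynomial Φ_4850(x) is the minimal polynomial of zeta_4850 over Q and has degree phi(4850) = 1920. So Q(zeta_4850) is a degree-1920 Galois extension with Galois group (Z/4850Z)^*. By CRT, (Z/4850Z)^* ≅ (Z/2Z)^* × (Z/25Z)^* × (Z/97Z)^*. Each prime-power unit group is (Z/2Z)^* ≅ trivial group (order 1); (Z/25Z)^* ≅ Z/20Z; (Z/97Z)^* ≅ Z/96Z. Hence Gal(Q(zeta_4850)/Q) ≅ Z/20Z × Z/96Z.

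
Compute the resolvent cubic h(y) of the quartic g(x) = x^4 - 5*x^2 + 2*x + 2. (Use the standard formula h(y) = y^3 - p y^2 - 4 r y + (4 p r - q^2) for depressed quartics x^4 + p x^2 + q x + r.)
h(y) = y^3 + 5*y^2 - 8*y - 44

Identify coefficients: p = -5, q = 2, r = 2.
Plug into h(y) = y^3 - p y^2 - 4 r y + (4 p r - q^2):
  h(y) = y^3 - (-5) y^2 - 4*(2) y + (4*(-5)*(2) - (2)^2)
       = y^3 + (5) y^2 + (-8) y + (-44).
Simplifying: h(y) = y^3 + 5*y^2 - 8*y - 44.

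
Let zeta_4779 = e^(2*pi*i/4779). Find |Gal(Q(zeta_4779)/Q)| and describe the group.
|Gal(Q(zeta_4779)/Q)| = phi(4779) = 3132; group ≅ (Z/4779Z)^* ≅ Z/54Z × Z/58Z

The n-th cyclotomic polynomial Φ_4779(x) is the minimal polynomial of zeta_4779 over Q and has degree phi(4779) = 3132. So Q(zeta_4779) is a degree-3132 Galois extension with Galois group (Z/4779Z)^*. By CRT, (Z/4779Z)^* ≅ (Z/81Z)^* × (Z/59Z)^*. Each prime-power unit group is (Z/81Z)^* ≅ Z/54Z; (Z/59Z)^* ≅ Z/58Z. Hence Gal(Q(zeta_4779)/Q) ≅ Z/54Z × Z/58Z.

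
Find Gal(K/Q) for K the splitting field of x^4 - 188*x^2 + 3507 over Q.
Gal(K/Q) = V_4 (Klein four-group, Z/2Z × Z/2Z)

f factors as (x^2 - 21)(x^2 - 167), so the splitting field is K = Q(sqrt(21), sqrt(167)). The elements 21, 167, 3507 are all non-squares in Q, so sqrt(21) and sqrt(167) generate independent quadratic extensions. Thus [K:Q] = 4 and Gal(K/Q) is generated by the two order-2 automorphisms sqrt(21) ↦ -sqrt(21) and sqrt(167) ↦ -sqrt(167), giving V_4.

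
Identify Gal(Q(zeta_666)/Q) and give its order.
|Gal(Q(zeta_666)/Q)| = phi(666) = 216; group ≅ (Z/666Z)^* ≅ Z/6Z × Z/36Z

The n-th cyclotomic polynomial Φ_666(x) is the minimal polynomial of zeta_666 over Q and has degree phi(666) = 216. So Q(zeta_666) is a degree-216 Galois extension with Galois group (Z/666Z)^*. By CRT, (Z/666Z)^* ≅ (Z/2Z)^* × (Z/9Z)^* × (Z/37Z)^*. Each prime-power unit group is (Z/2Z)^* ≅ trivial group (order 1); (Z/9Z)^* ≅ Z/6Z; (Z/37Z)^* ≅ Z/36Z. Hence Gal(Q(zeta_666)/Q) ≅ Z/6Z × Z/36Z.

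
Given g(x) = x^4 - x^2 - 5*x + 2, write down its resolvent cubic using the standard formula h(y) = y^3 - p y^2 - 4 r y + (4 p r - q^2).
h(y) = y^3 + y^2 - 8*y - 33

Identify coefficients: p = -1, q = -5, r = 2.
Plug into h(y) = y^3 - p y^2 - 4 r y + (4 p r - q^2):
  h(y) = y^3 - (-1) y^2 - 4*(2) y + (4*(-1)*(2) - (-5)^2)
       = y^3 + (1) y^2 + (-8) y + (-33).
Simplifying: h(y) = y^3 + y^2 - 8*y - 33.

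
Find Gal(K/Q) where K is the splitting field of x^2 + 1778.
Gal(K/Q) = Z/2Z (cyclic of order 2)

x^2 + 1778 is irreducible over Q since -1778 is not a rational square. The splitting field Q(sqrt(-1778)) has degree 2 over Q, and its unique nontrivial automorphism is sqrt(-1778) ↦ -sqrt(-1778). Hence Gal(Q(sqrt(-1778))/Q) = Z/2Z.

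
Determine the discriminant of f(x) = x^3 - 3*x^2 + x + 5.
Δ = -400

For x^3 + a x^2 + b x + c the discriminant is Δ = 18 a b c - 4 a^3 c + a^2 b^2 - 4 b^3 - 27 c^2.
Plug a = -3, b = 1, c = 5:
  18*(-3)*(1)*(5) - 4*(-3)^3*(5) + (-3)^2*(1)^2 - 4*(1)^3 - 27*(5)^2
  = -270 + (540) + 9 + (-4) + (-675)
  = -400.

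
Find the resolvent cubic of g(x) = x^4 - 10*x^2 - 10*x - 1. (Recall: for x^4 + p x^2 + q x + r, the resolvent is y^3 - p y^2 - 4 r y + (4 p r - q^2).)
h(y) = y^3 + 10*y^2 + 4*y - 60

Identify coefficients: p = -10, q = -10, r = -1.
Plug into h(y) = y^3 - p y^2 - 4 r y + (4 p r - q^2):
  h(y) = y^3 - (-10) y^2 - 4*(-1) y + (4*(-10)*(-1) - (-10)^2)
       = y^3 + (10) y^2 + (4) y + (-60).
Simplifying: h(y) = y^3 + 10*y^2 + 4*y - 60.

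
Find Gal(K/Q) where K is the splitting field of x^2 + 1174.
Gal(K/Q) = Z/2Z (cyclic of order 2)

x^2 + 1174 is irreducible over Q since -1174 is not a rational square. The splitting field Q(sqrt(-1174)) has degree 2 over Q, and its unique nontrivial automorphism is sqrt(-1174) ↦ -sqrt(-1174). Hence Gal(Q(sqrt(-1174))/Q) = Z/2Z.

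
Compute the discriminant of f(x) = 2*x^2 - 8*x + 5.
Δ = 24

For a quadratic a x^2 + b x + c the discriminant is Δ = b^2 - 4ac = (-8)^2 - 4*(2)*(5) = 64 - (40) = 24.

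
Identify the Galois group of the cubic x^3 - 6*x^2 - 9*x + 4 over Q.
Gal(K/Q) = S_3 (symmetric group of order 6)

Compute the discriminant of x^3 + (-6)*x^2 + (-9)*x + (4): Δ = 12744. Since Δ is not a rational square, the Galois group is not contained in A_3; it must be the full S_3 (irreducibility of the cubic rules out anything smaller).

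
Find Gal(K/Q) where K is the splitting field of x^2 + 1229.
Gal(K/Q) = Z/2Z (cyclic of order 2)

x^2 + 1229 is irreducible over Q since -1229 is not a rational square. The splitting field Q(sqrt(-1229)) has degree 2 over Q, and its unique nontrivial automorphism is sqrt(-1229) ↦ -sqrt(-1229). Hence Gal(Q(sqrt(-1229))/Q) = Z/2Z.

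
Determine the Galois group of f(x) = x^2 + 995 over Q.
Gal(K/Q) = Z/2Z (cyclic of order 2)

x^2 + 995 is irreducible over Q since -995 is not a rational square. The splitting field Q(sqrt(-995)) has degree 2 over Q, and its unique nontrivial automorphism is sqrt(-995) ↦ -sqrt(-995). Hence Gal(Q(sqrt(-995))/Q) = Z/2Z.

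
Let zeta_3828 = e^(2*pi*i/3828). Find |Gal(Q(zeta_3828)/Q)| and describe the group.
|Gal(Q(zeta_3828)/Q)| = phi(3828) = 1120; group ≅ (Z/3828Z)^* ≅ Z/2Z × Z/2Z × Z/10Z × Z/28Z

The n-th cyclotomic polynomial Φ_3828(x) is the minimal polynomial of zeta_3828 over Q and has degree phi(3828) = 1120. So Q(zeta_3828) is a degree-1120 Galois extension with Galois group (Z/3828Z)^*. By CRT, (Z/3828Z)^* ≅ (Z/4Z)^* × (Z/3Z)^* × (Z/11Z)^* × (Z/29Z)^*. Each prime-power unit group is (Z/4Z)^* ≅ Z/2Z; (Z/3Z)^* ≅ Z/2Z; (Z/11Z)^* ≅ Z/10Z; (Z/29Z)^* ≅ Z/28Z. Hence Gal(Q(zeta_3828)/Q) ≅ Z/2Z × Z/2Z × Z/10Z × Z/28Z.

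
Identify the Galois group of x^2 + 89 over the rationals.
Gal(K/Q) = Z/2Z (cyclic of order 2)

x^2 + 89 is irreducible over Q since -89 is not a rational square. The splitting field Q(sqrt(-89)) has degree 2 over Q, and its unique nontrivial automorphism is sqrt(-89) ↦ -sqrt(-89). Hence Gal(Q(sqrt(-89))/Q) = Z/2Z.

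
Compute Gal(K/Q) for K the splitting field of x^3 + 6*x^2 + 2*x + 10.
Gal(K/Q) = S_3 (symmetric group of order 6)

Compute the discriminant of x^3 + (6)*x^2 + (2)*x + (10): Δ = -9068. Since Δ is not a rational square, the Galois group is not contained in A_3; it must be the full S_3 (irreducibility of the cubic rules out anything smaller).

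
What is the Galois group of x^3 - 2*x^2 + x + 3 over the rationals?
Gal(K/Q) = S_3 (symmetric group of order 6)

Compute the discriminant of x^3 + (-2)*x^2 + (1)*x + (3): Δ = -255. Since Δ is not a rational square, the Galois group is not contained in A_3; it must be the full S_3 (irreducibility of the cubic rules out anything smaller).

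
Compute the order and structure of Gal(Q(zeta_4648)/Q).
|Gal(Q(zeta_4648)/Q)| = phi(4648) = 1968; group ≅ (Z/4648Z)^* ≅ Z/2Z × Z/2Z × Z/6Z × Z/82Z

The n-th cyclotomic polynomial Φ_4648(x) is the minimal polynomial of zeta_4648 over Q and has degree phi(4648) = 1968. So Q(zeta_4648) is a degree-1968 Galois extension with Galois group (Z/4648Z)^*. By CRT, (Z/4648Z)^* ≅ (Z/8Z)^* × (Z/7Z)^* × (Z/83Z)^*. Each prime-power unit group is (Z/8Z)^* ≅ Z/2Z × Z/2Z; (Z/7Z)^* ≅ Z/6Z; (Z/83Z)^* ≅ Z/82Z. Hence Gal(Q(zeta_4648)/Q) ≅ Z/2Z × Z/2Z × Z/6Z × Z/82Z.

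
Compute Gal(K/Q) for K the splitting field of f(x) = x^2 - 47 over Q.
Gal(K/Q) = Z/2Z (cyclic of order 2)

x^2 - 47 is irreducible over Q since 47 is not a rational square. The splitting field Q(sqrt(47)) has degree 2 over Q, and its unique nontrivial automorphism is sqrt(47) ↦ -sqrt(47). Hence Gal(Q(sqrt(47))/Q) = Z/2Z.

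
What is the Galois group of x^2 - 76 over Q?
Gal(K/Q) = Z/2Z (cyclic of order 2)

x^2 - 76 is irreducible over Q since 76 is not a rational square. The splitting field Q(sqrt(76)) has degree 2 over Q, and its unique nontrivial automorphism is sqrt(76) ↦ -sqrt(76). Hence Gal(Q(sqrt(76))/Q) = Z/2Z.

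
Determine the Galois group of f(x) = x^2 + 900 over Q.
Gal(K/Q) = Z/2Z (cyclic of order 2)

x^2 + 900 is irreducible over Q since -900 is not a rational square. The splitting field Q(sqrt(-900)) has degree 2 over Q, and its unique nontrivial automorphism is sqrt(-900) ↦ -sqrt(-900). Hence Gal(Q(sqrt(-900))/Q) = Z/2Z.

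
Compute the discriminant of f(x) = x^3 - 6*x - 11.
Δ = -2403

For a depressed cubic x^3 + p x + q the discriminant is Δ = -4 p^3 - 27 q^2 = -4*(-6)^3 - 27*(-11)^2 = 864 - 3267 = -2403.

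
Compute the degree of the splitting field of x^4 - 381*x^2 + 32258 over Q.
[K:Q] = 4

f factors as (x^2 - 254)(x^2 - 127); the splitting field is K = Q(sqrt(254), sqrt(127)). Since 254, 127, and 32258 are all non-squares in Q, the three subfields Q(sqrt(254)), Q(sqrt(127)), Q(sqrt(32258)) are distinct degree-2 extensions, so [K:Q] = 4 (Klein four Galois group).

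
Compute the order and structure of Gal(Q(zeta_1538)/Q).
|Gal(Q(zeta_1538)/Q)| = phi(1538) = 768; group ≅ (Z/1538Z)^* ≅ Z/768Z

The n-th cyclotomic polynomial Φ_1538(x) is the minimal polynomial of zeta_1538 over Q and has degree phi(1538) = 768. So Q(zeta_1538) is a degree-768 Galois extension with Galois group (Z/1538Z)^*. By CRT, (Z/1538Z)^* ≅ (Z/2Z)^* × (Z/769Z)^*. Each prime-power unit group is (Z/2Z)^* ≅ trivial group (order 1); (Z/769Z)^* ≅ Z/768Z. Hence Gal(Q(zeta_1538)/Q) ≅ Z/768Z.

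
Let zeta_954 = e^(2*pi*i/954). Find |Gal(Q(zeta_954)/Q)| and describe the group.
|Gal(Q(zeta_954)/Q)| = phi(954) = 312; group ≅ (Z/954Z)^* ≅ Z/6Z × Z/52Z

The n-th cyclotomic polynomial Φ_954(x) is the minimal polynomial of zeta_954 over Q and has degree phi(954) = 312. So Q(zeta_954) is a degree-312 Galois extension with Galois group (Z/954Z)^*. By CRT, (Z/954Z)^* ≅ (Z/2Z)^* × (Z/9Z)^* × (Z/53Z)^*. Each prime-power unit group is (Z/2Z)^* ≅ trivial group (order 1); (Z/9Z)^* ≅ Z/6Z; (Z/53Z)^* ≅ Z/52Z. Hence Gal(Q(zeta_954)/Q) ≅ Z/6Z × Z/52Z.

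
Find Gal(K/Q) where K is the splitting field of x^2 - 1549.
Gal(K/Q) = Z/2Z (cyclic of order 2)

x^2 - 1549 is irreducible over Q since 1549 is not a rational square. The splitting field Q(sqrt(1549)) has degree 2 over Q, and its unique nontrivial automorphism is sqrt(1549) ↦ -sqrt(1549). Hence Gal(Q(sqrt(1549))/Q) = Z/2Z.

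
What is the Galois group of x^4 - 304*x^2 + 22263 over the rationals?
Gal(K/Q) = V_4 (Klein four-group, Z/2Z × Z/2Z)

f factors as (x^2 - 181)(x^2 - 123), so the splitting field is K = Q(sqrt(181), sqrt(123)). The elements 181, 123, 22263 are all non-squares in Q, so sqrt(181) and sqrt(123) generate independent quadratic extensions. Thus [K:Q] = 4 and Gal(K/Q) is generated by the two order-2 automorphisms sqrt(181) ↦ -sqrt(181) and sqrt(123) ↦ -sqrt(123), giving V_4.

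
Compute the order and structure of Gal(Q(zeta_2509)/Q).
|Gal(Q(zeta_2509)/Q)| = phi(2509) = 2304; group ≅ (Z/2509Z)^* ≅ Z/12Z × Z/192Z

The n-th cyclotomic polynomial Φ_2509(x) is the minimal polynomial of zeta_2509 over Q and has degree phi(2509) = 2304. So Q(zeta_2509) is a degree-2304 Galois extension with Galois group (Z/2509Z)^*. By CRT, (Z/2509Z)^* ≅ (Z/13Z)^* × (Z/193Z)^*. Each prime-power unit group is (Z/13Z)^* ≅ Z/12Z; (Z/193Z)^* ≅ Z/192Z. Hence Gal(Q(zeta_2509)/Q) ≅ Z/12Z × Z/192Z.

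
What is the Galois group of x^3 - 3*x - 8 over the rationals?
Gal(K/Q) = S_3 (symmetric group of order 6)

Compute the discriminant of x^3 + (0)*x^2 + (-3)*x + (-8): Δ = -1620. Since Δ is not a rational square, the Galois group is not contained in A_3; it must be the full S_3 (irreducibility of the cubic rules out anything smaller).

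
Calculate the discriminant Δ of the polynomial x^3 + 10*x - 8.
Δ = -5728

For a depressed cubic x^3 + p x + q the discriminant is Δ = -4 p^3 - 27 q^2 = -4*(10)^3 - 27*(-8)^2 = -4000 - 1728 = -5728.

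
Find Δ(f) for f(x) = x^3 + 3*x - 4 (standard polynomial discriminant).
Δ = -540

For a depressed cubic x^3 + p x + q the discriminant is Δ = -4 p^3 - 27 q^2 = -4*(3)^3 - 27*(-4)^2 = -108 - 432 = -540.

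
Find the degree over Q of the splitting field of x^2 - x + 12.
[K:Q] = 2

The discriminant of x^2 + (-1)*x + (12) is b^2 - 4c = 1 - (48) = -47. Since -47 is not a perfect square in Q, the polynomial is irreducible over Q. Its two roots generate a degree-2 extension, so [K:Q] = 2.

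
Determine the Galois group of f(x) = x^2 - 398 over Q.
Gal(K/Q) = Z/2Z (cyclic of order 2)

x^2 - 398 is irreducible over Q since 398 is not a rational square. The splitting field Q(sqrt(398)) has degree 2 over Q, and its unique nontrivial automorphism is sqrt(398) ↦ -sqrt(398). Hence Gal(Q(sqrt(398))/Q) = Z/2Z.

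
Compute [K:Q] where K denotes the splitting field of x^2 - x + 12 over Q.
[K:Q] = 2

The discriminant of x^2 + (-1)*x + (12) is b^2 - 4c = 1 - (48) = -47. Since -47 is not a perfect square in Q, the polynomial is irreducible over Q. Its two roots generate a degree-2 extension, so [K:Q] = 2.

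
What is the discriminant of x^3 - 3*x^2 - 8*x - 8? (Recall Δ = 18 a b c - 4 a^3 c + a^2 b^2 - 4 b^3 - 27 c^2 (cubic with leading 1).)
Δ = -3424

For x^3 + a x^2 + b x + c the discriminant is Δ = 18 a b c - 4 a^3 c + a^2 b^2 - 4 b^3 - 27 c^2.
Plug a = -3, b = -8, c = -8:
  18*(-3)*(-8)*(-8) - 4*(-3)^3*(-8) + (-3)^2*(-8)^2 - 4*(-8)^3 - 27*(-8)^2
  = -3456 + (-864) + 576 + (2048) + (-1728)
  = -3424.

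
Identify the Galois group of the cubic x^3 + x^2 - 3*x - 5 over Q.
Gal(K/Q) = S_3 (symmetric group of order 6)

Compute the discriminant of x^3 + (1)*x^2 + (-3)*x + (-5): Δ = -268. Since Δ is not a rational square, the Galois group is not contained in A_3; it must be the full S_3 (irreducibility of the cubic rules out anything smaller).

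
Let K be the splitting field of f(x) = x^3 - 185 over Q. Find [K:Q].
[K:Q] = 6

x^3 - 185 has one real root r = 185^(1/3) and two complex roots r*zeta_3, r*zeta_3^2 where zeta_3 = e^(2*pi*i/3). The splitting field is Q(r, zeta_3). [Q(r):Q] = 3 and [Q(zeta_3):Q] = 2 with gcd = 1, so [Q(r, zeta_3):Q] = 3 * 2 = 6.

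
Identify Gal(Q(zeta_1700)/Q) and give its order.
|Gal(Q(zeta_1700)/Q)| = phi(1700) = 640; group ≅ (Z/1700Z)^* ≅ Z/2Z × Z/16Z × Z/20Z

The n-th cyclotomic polynomial Φ_1700(x) is the minimal polynomial of zeta_1700 over Q and has degree phi(1700) = 640. So Q(zeta_1700) is a degree-640 Galois extension with Galois group (Z/1700Z)^*. By CRT, (Z/1700Z)^* ≅ (Z/4Z)^* × (Z/25Z)^* × (Z/17Z)^*. Each prime-power unit group is (Z/4Z)^* ≅ Z/2Z; (Z/25Z)^* ≅ Z/20Z; (Z/17Z)^* ≅ Z/16Z. Hence Gal(Q(zeta_1700)/Q) ≅ Z/2Z × Z/16Z × Z/20Z.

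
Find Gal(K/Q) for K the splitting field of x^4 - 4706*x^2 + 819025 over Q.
Gal(K/Q) = Z/2Z (cyclic of order 2)

f factors as (x^2 - 181)(x^2 - 4525), so the splitting field is K = Q(sqrt(181), sqrt(4525)). The squarefree part of 181 is 181 and the squarefree part of 4525 is also 181, so sqrt(181) and sqrt(4525) are both rational multiples of sqrt(181). Hence Q(sqrt(181)) = Q(sqrt(4525)) = Q(sqrt(181)), and the splitting field collapses to a single degree-2 extension with Galois group Z/2Z.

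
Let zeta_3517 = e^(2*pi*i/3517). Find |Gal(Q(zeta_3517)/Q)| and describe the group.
|Gal(Q(zeta_3517)/Q)| = phi(3517) = 3516; group ≅ (Z/3517Z)^* ≅ Z/3516Z

The n-th cyclotomic polynomial Φ_3517(x) is the minimal polynomial of zeta_3517 over Q and has degree phi(3517) = 3516. So Q(zeta_3517) is a degree-3516 Galois extension with Galois group (Z/3517Z)^*. (Z/3517Z)^* is cyclic since 3517 is an odd prime power (or 4). Hence Gal(Q(zeta_3517)/Q) ≅ Z/3516Z.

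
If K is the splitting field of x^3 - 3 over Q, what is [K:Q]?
[K:Q] = 6

x^3 - 3 has one real root r = 3^(1/3) and two complex roots r*zeta_3, r*zeta_3^2 where zeta_3 = e^(2*pi*i/3). The splitting field is Q(r, zeta_3). [Q(r):Q] = 3 and [Q(zeta_3):Q] = 2 with gcd = 1, so [Q(r, zeta_3):Q] = 3 * 2 = 6.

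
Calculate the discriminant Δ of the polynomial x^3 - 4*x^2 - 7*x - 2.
Δ = 528

For x^3 + a x^2 + b x + c the discriminant is Δ = 18 a b c - 4 a^3 c + a^2 b^2 - 4 b^3 - 27 c^2.
Plug a = -4, b = -7, c = -2:
  18*(-4)*(-7)*(-2) - 4*(-4)^3*(-2) + (-4)^2*(-7)^2 - 4*(-7)^3 - 27*(-2)^2
  = -1008 + (-512) + 784 + (1372) + (-108)
  = 528.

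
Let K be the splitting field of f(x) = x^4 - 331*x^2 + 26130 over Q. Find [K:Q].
[K:Q] = 4

f factors as (x^2 - 201)(x^2 - 130); the splitting field is K = Q(sqrt(201), sqrt(130)). Since 201, 130, and 26130 are all non-squares in Q, the three subfields Q(sqrt(201)), Q(sqrt(130)), Q(sqrt(26130)) are distinct degree-2 extensions, so [K:Q] = 4 (Klein four Galois group).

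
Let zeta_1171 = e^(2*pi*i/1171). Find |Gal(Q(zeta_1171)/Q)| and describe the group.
|Gal(Q(zeta_1171)/Q)| = phi(1171) = 1170; group ≅ (Z/1171Z)^* ≅ Z/1170Z

The n-th cyclotomic polynomial Φ_1171(x) is the minimal polynomial of zeta_1171 over Q and has degree phi(1171) = 1170. So Q(zeta_1171) is a degree-1170 Galois extension with Galois group (Z/1171Z)^*. (Z/1171Z)^* is cyclic since 1171 is an odd prime power (or 4). Hence Gal(Q(zeta_1171)/Q) ≅ Z/1170Z.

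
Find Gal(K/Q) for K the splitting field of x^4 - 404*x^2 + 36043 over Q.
Gal(K/Q) = V_4 (Klein four-group, Z/2Z × Z/2Z)

f factors as (x^2 - 133)(x^2 - 271), so the splitting field is K = Q(sqrt(133), sqrt(271)). The elements 133, 271, 36043 are all non-squares in Q, so sqrt(133) and sqrt(271) generate independent quadratic extensions. Thus [K:Q] = 4 and Gal(K/Q) is generated by the two order-2 automorphisms sqrt(133) ↦ -sqrt(133) and sqrt(271) ↦ -sqrt(271), giving V_4.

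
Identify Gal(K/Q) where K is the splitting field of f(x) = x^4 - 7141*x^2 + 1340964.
Gal(K/Q) = Z/2Z (cyclic of order 2)

f factors as (x^2 - 6948)(x^2 - 193), so the splitting field is K = Q(sqrt(6948), sqrt(193)). The squarefree part of 6948 is 193 and the squarefree part of 193 is also 193, so sqrt(6948) and sqrt(193) are both rational multiples of sqrt(193). Hence Q(sqrt(6948)) = Q(sqrt(193)) = Q(sqrt(193)), and the splitting field collapses to a single degree-2 extension with Galois group Z/2Z.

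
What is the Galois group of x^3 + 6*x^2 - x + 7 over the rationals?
Gal(K/Q) = S_3 (symmetric group of order 6)

Compute the discriminant of x^3 + (6)*x^2 + (-1)*x + (7): Δ = -8087. Since Δ is not a rational square, the Galois group is not contained in A_3; it must be the full S_3 (irreducibility of the cubic rules out anything smaller).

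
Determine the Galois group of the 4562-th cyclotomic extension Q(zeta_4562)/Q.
|Gal(Q(zeta_4562)/Q)| = phi(4562) = 2280; group ≅ (Z/4562Z)^* ≅ Z/2280Z

The n-th cyclotomic polynomial Φ_4562(x) is the minimal polynomial of zeta_4562 over Q and has degree phi(4562) = 2280. So Q(zeta_4562) is a degree-2280 Galois extension with Galois group (Z/4562Z)^*. By CRT, (Z/4562Z)^* ≅ (Z/2Z)^* × (Z/2281Z)^*. Each prime-power unit group is (Z/2Z)^* ≅ trivial group (order 1); (Z/2281Z)^* ≅ Z/2280Z. Hence Gal(Q(zeta_4562)/Q) ≅ Z/2280Z.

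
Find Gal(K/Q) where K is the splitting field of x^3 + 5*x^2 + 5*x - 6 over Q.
Gal(K/Q) = S_3 (symmetric group of order 6)

Compute the discriminant of x^3 + (5)*x^2 + (5)*x + (-6): Δ = -547. Since Δ is not a rational square, the Galois group is not contained in A_3; it must be the full S_3 (irreducibility of the cubic rules out anything smaller).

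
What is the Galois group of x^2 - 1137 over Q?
Gal(K/Q) = Z/2Z (cyclic of order 2)

x^2 - 1137 is irreducible over Q since 1137 is not a rational square. The splitting field Q(sqrt(1137)) has degree 2 over Q, and its unique nontrivial automorphism is sqrt(1137) ↦ -sqrt(1137). Hence Gal(Q(sqrt(1137))/Q) = Z/2Z.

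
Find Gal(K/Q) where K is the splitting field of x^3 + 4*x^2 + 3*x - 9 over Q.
Gal(K/Q) = S_3 (symmetric group of order 6)

Compute the discriminant of x^3 + (4)*x^2 + (3)*x + (-9): Δ = -1791. Since Δ is not a rational square, the Galois group is not contained in A_3; it must be the full S_3 (irreducibility of the cubic rules out anything smaller).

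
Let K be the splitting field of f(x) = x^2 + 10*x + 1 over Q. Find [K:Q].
[K:Q] = 2

The discriminant of x^2 + (10)*x + (1) is b^2 - 4c = 100 - (4) = 96. Since 96 is not a perfect square in Q, the polynomial is irreducible over Q. Its two roots generate a degree-2 extension, so [K:Q] = 2.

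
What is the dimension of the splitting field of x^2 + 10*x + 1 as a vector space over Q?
[K:Q] = 2

The discriminant of x^2 + (10)*x + (1) is b^2 - 4c = 100 - (4) = 96. Since 96 is not a perfect square in Q, the polynomial is irreducible over Q. Its two roots generate a degree-2 extension, so [K:Q] = 2.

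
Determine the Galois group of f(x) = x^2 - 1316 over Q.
Gal(K/Q) = Z/2Z (cyclic of order 2)

x^2 - 1316 is irreducible over Q since 1316 is not a rational square. The splitting field Q(sqrt(1316)) has degree 2 over Q, and its unique nontrivial automorphism is sqrt(1316) ↦ -sqrt(1316). Hence Gal(Q(sqrt(1316))/Q) = Z/2Z.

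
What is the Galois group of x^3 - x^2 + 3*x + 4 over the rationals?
Gal(K/Q) = S_3 (symmetric group of order 6)

Compute the discriminant of x^3 + (-1)*x^2 + (3)*x + (4): Δ = -731. Since Δ is not a rational square, the Galois group is not contained in A_3; it must be the full S_3 (irreducibility of the cubic rules out anything smaller).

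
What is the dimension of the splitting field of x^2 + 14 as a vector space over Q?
[K:Q] = 2

The discriminant of x^2 + (0)*x + (14) is b^2 - 4c = 0 - (56) = -56. Since -56 is not a perfect square in Q, the polynomial is irreducible over Q. Its two roots generate a degree-2 extension, so [K:Q] = 2.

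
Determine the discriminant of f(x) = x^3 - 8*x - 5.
Δ = 1373

For a depressed cubic x^3 + p x + q the discriminant is Δ = -4 p^3 - 27 q^2 = -4*(-8)^3 - 27*(-5)^2 = 2048 - 675 = 1373.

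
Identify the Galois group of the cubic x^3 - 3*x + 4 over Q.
Gal(K/Q) = S_3 (symmetric group of order 6)

Compute the discriminant of x^3 + (0)*x^2 + (-3)*x + (4): Δ = -324. Since Δ is not a rational square, the Galois group is not contained in A_3; it must be the full S_3 (irreducibility of the cubic rules out anything smaller).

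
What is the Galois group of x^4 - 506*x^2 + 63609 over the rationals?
Gal(K/Q) = V_4 (Klein four-group, Z/2Z × Z/2Z)

f factors as (x^2 - 273)(x^2 - 233), so the splitting field is K = Q(sqrt(273), sqrt(233)). The elements 273, 233, 63609 are all non-squares in Q, so sqrt(273) and sqrt(233) generate independent quadratic extensions. Thus [K:Q] = 4 and Gal(K/Q) is generated by the two order-2 automorphisms sqrt(273) ↦ -sqrt(273) and sqrt(233) ↦ -sqrt(233), giving V_4.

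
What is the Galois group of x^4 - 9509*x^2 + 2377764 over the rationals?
Gal(K/Q) = Z/2Z (cyclic of order 2)

f factors as (x^2 - 9252)(x^2 - 257), so the splitting field is K = Q(sqrt(9252), sqrt(257)). The squarefree part of 9252 is 257 and the squarefree part of 257 is also 257, so sqrt(9252) and sqrt(257) are both rational multiples of sqrt(257). Hence Q(sqrt(9252)) = Q(sqrt(257)) = Q(sqrt(257)), and the splitting field collapses to a single degree-2 extension with Galois group Z/2Z.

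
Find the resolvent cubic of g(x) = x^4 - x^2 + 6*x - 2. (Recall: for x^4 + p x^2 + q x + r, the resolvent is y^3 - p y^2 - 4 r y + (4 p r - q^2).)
h(y) = y^3 + y^2 + 8*y - 28

Identify coefficients: p = -1, q = 6, r = -2.
Plug into h(y) = y^3 - p y^2 - 4 r y + (4 p r - q^2):
  h(y) = y^3 - (-1) y^2 - 4*(-2) y + (4*(-1)*(-2) - (6)^2)
       = y^3 + (1) y^2 + (8) y + (-28).
Simplifying: h(y) = y^3 + y^2 + 8*y - 28.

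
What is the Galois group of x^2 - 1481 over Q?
Gal(K/Q) = Z/2Z (cyclic of order 2)

x^2 - 1481 is irreducible over Q since 1481 is not a rational square. The splitting field Q(sqrt(1481)) has degree 2 over Q, and its unique nontrivial automorphism is sqrt(1481) ↦ -sqrt(1481). Hence Gal(Q(sqrt(1481))/Q) = Z/2Z.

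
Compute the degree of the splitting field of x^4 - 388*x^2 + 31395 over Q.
[K:Q] = 4

f factors as (x^2 - 115)(x^2 - 273); the splitting field is K = Q(sqrt(115), sqrt(273)). Since 115, 273, and 31395 are all non-squares in Q, the three subfields Q(sqrt(115)), Q(sqrt(273)), Q(sqrt(31395)) are distinct degree-2 extensions, so [K:Q] = 4 (Klein four Galois group).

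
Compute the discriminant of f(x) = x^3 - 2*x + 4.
Δ = -400

For a depressed cubic x^3 + p x + q the discriminant is Δ = -4 p^3 - 27 q^2 = -4*(-2)^3 - 27*(4)^2 = 32 - 432 = -400.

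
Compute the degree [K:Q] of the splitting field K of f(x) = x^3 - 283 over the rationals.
[K:Q] = 6

x^3 - 283 has one real root r = 283^(1/3) and two complex roots r*zeta_3, r*zeta_3^2 where zeta_3 = e^(2*pi*i/3). The splitting field is Q(r, zeta_3). [Q(r):Q] = 3 and [Q(zeta_3):Q] = 2 with gcd = 1, so [Q(r, zeta_3):Q] = 3 * 2 = 6.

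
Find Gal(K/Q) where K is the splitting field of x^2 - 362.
Gal(K/Q) = Z/2Z (cyclic of order 2)

x^2 - 362 is irreducible over Q since 362 is not a rational square. The splitting field Q(sqrt(362)) has degree 2 over Q, and its unique nontrivial automorphism is sqrt(362) ↦ -sqrt(362). Hence Gal(Q(sqrt(362))/Q) = Z/2Z.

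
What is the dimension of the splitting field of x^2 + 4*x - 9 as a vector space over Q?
[K:Q] = 2

The discriminant of x^2 + (4)*x + (-9) is b^2 - 4c = 16 - (-36) = 52. Since 52 is not a perfect square in Q, the polynomial is irreducible over Q. Its two roots generate a degree-2 extension, so [K:Q] = 2.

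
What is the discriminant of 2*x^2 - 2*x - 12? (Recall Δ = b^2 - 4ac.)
Δ = 100

For a quadratic a x^2 + b x + c the discriminant is Δ = b^2 - 4ac = (-2)^2 - 4*(2)*(-12) = 4 - (-96) = 100.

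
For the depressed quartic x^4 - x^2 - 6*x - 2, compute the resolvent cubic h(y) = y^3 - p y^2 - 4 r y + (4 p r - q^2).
h(y) = y^3 + y^2 + 8*y - 28

Identify coefficients: p = -1, q = -6, r = -2.
Plug into h(y) = y^3 - p y^2 - 4 r y + (4 p r - q^2):
  h(y) = y^3 - (-1) y^2 - 4*(-2) y + (4*(-1)*(-2) - (-6)^2)
       = y^3 + (1) y^2 + (8) y + (-28).
Simplifying: h(y) = y^3 + y^2 + 8*y - 28.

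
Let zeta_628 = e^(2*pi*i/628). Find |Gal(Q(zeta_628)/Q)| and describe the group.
|Gal(Q(zeta_628)/Q)| = phi(628) = 312; group ≅ (Z/628Z)^* ≅ Z/2Z × Z/156Z

The n-th cyclotomic polynomial Φ_628(x) is the minimal polynomial of zeta_628 over Q and has degree phi(628) = 312. So Q(zeta_628) is a degree-312 Galois extension with Galois group (Z/628Z)^*. By CRT, (Z/628Z)^* ≅ (Z/4Z)^* × (Z/157Z)^*. Each prime-power unit group is (Z/4Z)^* ≅ Z/2Z; (Z/157Z)^* ≅ Z/156Z. Hence Gal(Q(zeta_628)/Q) ≅ Z/2Z × Z/156Z.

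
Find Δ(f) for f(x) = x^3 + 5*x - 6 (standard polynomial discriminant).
Δ = -1472

For a depressed cubic x^3 + p x + q the discriminant is Δ = -4 p^3 - 27 q^2 = -4*(5)^3 - 27*(-6)^2 = -500 - 972 = -1472.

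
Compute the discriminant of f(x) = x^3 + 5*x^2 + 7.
Δ = -4823

For x^3 + a x^2 + b x + c the discriminant is Δ = 18 a b c - 4 a^3 c + a^2 b^2 - 4 b^3 - 27 c^2.
Plug a = 5, b = 0, c = 7:
  18*(5)*(0)*(7) - 4*(5)^3*(7) + (5)^2*(0)^2 - 4*(0)^3 - 27*(7)^2
  = 0 + (-3500) + 0 + (0) + (-1323)
  = -4823.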